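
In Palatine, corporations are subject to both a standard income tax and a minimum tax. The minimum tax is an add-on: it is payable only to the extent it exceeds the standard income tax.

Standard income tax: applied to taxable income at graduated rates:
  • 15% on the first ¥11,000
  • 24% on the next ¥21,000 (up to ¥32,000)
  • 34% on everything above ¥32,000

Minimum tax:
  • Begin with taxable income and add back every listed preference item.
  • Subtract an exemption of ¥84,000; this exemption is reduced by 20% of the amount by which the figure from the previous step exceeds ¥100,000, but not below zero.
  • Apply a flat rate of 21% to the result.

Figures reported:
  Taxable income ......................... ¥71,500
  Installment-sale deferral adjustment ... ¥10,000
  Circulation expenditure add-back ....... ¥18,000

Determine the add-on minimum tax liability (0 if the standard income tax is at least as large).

Standard income tax:
  ¥11,000 × 15% = ¥1,650
  ¥21,000 × 24% = ¥5,040
  ¥39,500 × 34% = ¥13,430
  → ¥20,120

Minimum tax:
  Adjusted income: ¥71,500 + ¥10,000 + ¥18,000 = ¥99,500
  Exemption: ¥99,500 ≤ ¥100,000, so full ¥84,000 applies
  Base: ¥99,500 − ¥84,000 = ¥15,500
  ¥15,500 × 21% = ¥3,255

¥3,255 ≤ ¥20,120, so no add-on is due.

¥0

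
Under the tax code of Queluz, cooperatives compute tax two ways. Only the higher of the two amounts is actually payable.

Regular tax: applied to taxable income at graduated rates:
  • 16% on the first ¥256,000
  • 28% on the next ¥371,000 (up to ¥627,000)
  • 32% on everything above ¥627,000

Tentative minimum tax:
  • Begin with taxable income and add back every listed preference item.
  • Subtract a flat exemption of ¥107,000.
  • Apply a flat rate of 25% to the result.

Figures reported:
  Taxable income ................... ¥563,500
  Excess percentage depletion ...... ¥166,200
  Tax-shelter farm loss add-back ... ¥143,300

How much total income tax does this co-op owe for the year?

Tentative minimum tax:
  Adjusted income: ¥563,500 + ¥166,200 + ¥143,300 = ¥873,000
  Less exemption ¥107,000 → base ¥766,000
  ¥766,000 × 25% = ¥191,500

Regular tax:
  ¥256,000 × 16% = ¥40,960
  ¥307,500 × 28% = ¥86,100
  → ¥127,060

¥191,500 > ¥127,060, so the tentative minimum tax is the binding amount.

¥191,500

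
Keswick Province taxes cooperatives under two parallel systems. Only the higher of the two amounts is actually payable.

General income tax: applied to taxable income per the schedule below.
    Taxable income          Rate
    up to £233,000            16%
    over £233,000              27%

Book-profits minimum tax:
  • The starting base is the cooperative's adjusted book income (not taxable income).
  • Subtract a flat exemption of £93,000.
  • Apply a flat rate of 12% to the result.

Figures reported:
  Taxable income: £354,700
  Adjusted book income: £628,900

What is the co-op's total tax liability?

Book-profits minimum tax:
  Base (adjusted book income): £628,900
  Less exemption £93,000 → base £535,900
  £535,900 × 12% = £64,308

General income tax:
  £233,000 × 16% = £37,280
  £121,700 × 27% = £32,859
  → £70,139

£70,139 > £64,308, so the general income tax governs.

£70,139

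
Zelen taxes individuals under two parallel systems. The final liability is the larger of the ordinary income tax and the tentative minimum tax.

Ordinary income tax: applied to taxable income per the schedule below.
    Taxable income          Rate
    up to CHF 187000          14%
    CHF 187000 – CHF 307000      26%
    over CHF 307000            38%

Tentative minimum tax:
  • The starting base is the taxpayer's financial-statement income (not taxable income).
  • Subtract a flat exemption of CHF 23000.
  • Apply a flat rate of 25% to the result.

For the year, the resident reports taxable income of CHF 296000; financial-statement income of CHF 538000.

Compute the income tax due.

Ordinary income tax:
  CHF 187000 × 14% = CHF 26180
  CHF 109000 × 26% = CHF 28340
  → CHF 54520

Tentative minimum tax:
  Base (financial-statement income): CHF 538000
  Less exemption CHF 23000 → base CHF 515000
  CHF 515000 × 25% = CHF 128750

CHF 128750 > CHF 54520, so the tentative minimum tax is the binding amount.

CHF 128750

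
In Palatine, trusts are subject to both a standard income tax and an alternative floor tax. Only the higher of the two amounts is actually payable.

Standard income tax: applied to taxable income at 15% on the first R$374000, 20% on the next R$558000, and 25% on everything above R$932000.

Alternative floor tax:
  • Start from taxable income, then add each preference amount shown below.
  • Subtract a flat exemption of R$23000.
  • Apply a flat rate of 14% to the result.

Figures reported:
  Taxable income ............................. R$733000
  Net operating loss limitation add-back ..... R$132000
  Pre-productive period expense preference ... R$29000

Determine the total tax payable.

R$127900

Standard income tax:
  R$374000 × 15% = R$56100
  R$359000 × 20% = R$71800
  → R$127900

Alternative floor tax:
  Adjusted income: R$733000 + R$132000 + R$29000 = R$894000
  Less exemption R$23000 → base R$871000
  R$871000 × 14% = R$121940

R$127900 > R$121940, so the standard income tax governs.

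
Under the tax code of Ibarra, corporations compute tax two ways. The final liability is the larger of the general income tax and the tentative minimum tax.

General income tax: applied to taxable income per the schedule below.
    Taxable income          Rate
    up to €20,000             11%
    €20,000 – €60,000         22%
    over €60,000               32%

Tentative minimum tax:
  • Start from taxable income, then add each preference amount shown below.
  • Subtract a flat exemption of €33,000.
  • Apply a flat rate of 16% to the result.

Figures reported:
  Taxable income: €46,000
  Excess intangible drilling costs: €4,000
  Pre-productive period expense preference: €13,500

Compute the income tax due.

General income tax:
  €20,000 × 11% = €2,200
  €26,000 × 22% = €5,720
  → €7,920

Tentative minimum tax:
  Adjusted income: €46,000 + €4,000 + €13,500 = €63,500
  Less exemption €33,000 → base €30,500
  €30,500 × 16% = €4,880

€7,920 > €4,880, so the general income tax governs.

€7,920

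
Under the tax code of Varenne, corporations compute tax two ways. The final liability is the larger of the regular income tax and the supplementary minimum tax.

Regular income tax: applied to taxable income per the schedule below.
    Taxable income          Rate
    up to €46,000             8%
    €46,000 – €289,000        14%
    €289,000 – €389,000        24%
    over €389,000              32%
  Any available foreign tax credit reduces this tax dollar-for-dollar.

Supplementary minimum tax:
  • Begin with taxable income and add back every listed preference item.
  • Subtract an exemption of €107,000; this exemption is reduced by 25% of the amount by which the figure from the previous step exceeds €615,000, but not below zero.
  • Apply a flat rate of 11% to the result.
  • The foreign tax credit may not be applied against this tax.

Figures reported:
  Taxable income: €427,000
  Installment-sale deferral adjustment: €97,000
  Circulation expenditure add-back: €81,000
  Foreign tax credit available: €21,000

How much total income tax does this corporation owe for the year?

Supplementary minimum tax:
  Adjusted income: €427,000 + €97,000 + €81,000 = €605,000
  Exemption: €605,000 ≤ €615,000, so full €107,000 applies
  Base: €605,000 − €107,000 = €498,000
  €498,000 × 11% = €54,780

Regular income tax:
  €46,000 × 8% = €3,680
  €243,000 × 14% = €34,020
  €100,000 × 24% = €24,000
  €38,000 × 32% = €12,160
  → €73,860
  Less foreign tax credit €21,000 → €52,860

€54,780 > €52,860, so the supplementary minimum tax is the binding amount.

€54,780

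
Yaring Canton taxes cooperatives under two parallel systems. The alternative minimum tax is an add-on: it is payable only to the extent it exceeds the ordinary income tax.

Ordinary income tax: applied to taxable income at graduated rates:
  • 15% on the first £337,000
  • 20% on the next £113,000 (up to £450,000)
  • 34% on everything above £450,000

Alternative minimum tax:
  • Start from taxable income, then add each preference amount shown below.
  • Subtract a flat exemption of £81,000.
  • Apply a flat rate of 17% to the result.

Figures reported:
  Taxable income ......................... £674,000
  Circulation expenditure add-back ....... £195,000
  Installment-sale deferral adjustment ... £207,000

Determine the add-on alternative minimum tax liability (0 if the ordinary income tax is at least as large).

Alternative minimum tax:
  Adjusted income: £674,000 + £195,000 + £207,000 = £1,076,000
  Less exemption £81,000 → base £995,000
  £995,000 × 17% = £169,150

Ordinary income tax:
  £337,000 × 15% = £50,550
  £113,000 × 20% = £22,600
  £224,000 × 34% = £76,160
  → £149,310

Excess of alternative minimum tax over ordinary income tax: £169,150 − £149,310 = £19,840.

£19,840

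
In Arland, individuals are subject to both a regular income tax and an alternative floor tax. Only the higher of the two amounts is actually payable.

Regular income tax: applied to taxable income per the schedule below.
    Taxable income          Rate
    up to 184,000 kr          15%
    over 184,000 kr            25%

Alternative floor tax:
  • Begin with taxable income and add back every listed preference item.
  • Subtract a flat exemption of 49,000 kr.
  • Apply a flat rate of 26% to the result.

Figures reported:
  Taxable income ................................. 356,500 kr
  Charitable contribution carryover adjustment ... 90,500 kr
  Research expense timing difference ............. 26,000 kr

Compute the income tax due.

110,240 kr

Alternative floor tax:
  Adjusted income: 356,500 kr + 90,500 kr + 26,000 kr = 473,000 kr
  Less exemption 49,000 kr → base 424,000 kr
  424,000 kr × 26% = 110,240 kr

Regular income tax:
  184,000 kr × 15% = 27,600 kr
  172,500 kr × 25% = 43,125 kr
  → 70,725 kr

110,240 kr > 70,725 kr, so the alternative floor tax is the binding amount.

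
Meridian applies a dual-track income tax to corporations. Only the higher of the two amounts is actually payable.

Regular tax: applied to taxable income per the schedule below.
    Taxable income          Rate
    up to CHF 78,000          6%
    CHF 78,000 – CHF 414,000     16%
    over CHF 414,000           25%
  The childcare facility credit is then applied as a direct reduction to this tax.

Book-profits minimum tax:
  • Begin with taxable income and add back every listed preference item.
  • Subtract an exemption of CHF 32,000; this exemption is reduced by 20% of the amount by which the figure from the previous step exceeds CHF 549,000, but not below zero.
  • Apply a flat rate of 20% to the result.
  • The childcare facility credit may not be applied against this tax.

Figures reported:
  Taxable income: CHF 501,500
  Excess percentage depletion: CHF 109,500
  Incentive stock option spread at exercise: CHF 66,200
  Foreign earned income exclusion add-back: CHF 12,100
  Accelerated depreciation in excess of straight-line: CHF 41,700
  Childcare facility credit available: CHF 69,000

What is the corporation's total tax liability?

Regular tax:
  CHF 78,000 × 6% = CHF 4,680
  CHF 336,000 × 16% = CHF 53,760
  CHF 87,500 × 25% = CHF 21,875
  → CHF 80,315
  Less childcare facility credit CHF 69,000 → CHF 11,315

Book-profits minimum tax:
  Adjusted income: CHF 501,500 + CHF 109,500 + CHF 66,200 + CHF 12,100 + CHF 41,700 = CHF 731,000
  Exemption: 20% × (CHF 731,000 − CHF 549,000) = CHF 36,400 ≥ CHF 32,000, so the exemption is fully phased out
  Base: CHF 731,000 − CHF 0 = CHF 731,000
  CHF 731,000 × 20% = CHF 146,200

CHF 146,200 > CHF 11,315, so the book-profits minimum tax is the binding amount.

CHF 146,200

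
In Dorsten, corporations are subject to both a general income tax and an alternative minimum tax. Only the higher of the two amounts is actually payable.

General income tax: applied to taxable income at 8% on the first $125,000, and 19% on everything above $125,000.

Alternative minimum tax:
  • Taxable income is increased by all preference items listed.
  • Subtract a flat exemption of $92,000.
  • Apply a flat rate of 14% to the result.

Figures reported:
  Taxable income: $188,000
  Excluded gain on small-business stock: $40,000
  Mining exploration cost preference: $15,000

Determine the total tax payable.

$21,970

Alternative minimum tax:
  Adjusted income: $188,000 + $40,000 + $15,000 = $243,000
  Less exemption $92,000 → base $151,000
  $151,000 × 14% = $21,140

General income tax:
  $125,000 × 8% = $10,000
  $63,000 × 19% = $11,970
  → $21,970

$21,970 > $21,140, so the general income tax governs.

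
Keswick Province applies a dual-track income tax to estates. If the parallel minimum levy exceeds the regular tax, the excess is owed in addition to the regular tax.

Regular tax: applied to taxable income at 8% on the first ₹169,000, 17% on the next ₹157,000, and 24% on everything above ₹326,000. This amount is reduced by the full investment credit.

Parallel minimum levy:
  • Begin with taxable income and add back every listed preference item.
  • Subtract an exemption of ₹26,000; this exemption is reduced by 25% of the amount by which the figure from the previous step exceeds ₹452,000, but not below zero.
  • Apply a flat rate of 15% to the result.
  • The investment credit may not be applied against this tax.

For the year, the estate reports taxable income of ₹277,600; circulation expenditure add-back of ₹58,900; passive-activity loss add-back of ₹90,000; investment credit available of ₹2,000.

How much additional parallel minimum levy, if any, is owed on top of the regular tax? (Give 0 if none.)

₹30,093

Parallel minimum levy:
  Adjusted income: ₹277,600 + ₹58,900 + ₹90,000 = ₹426,500
  Exemption: ₹426,500 ≤ ₹452,000, so full ₹26,000 applies
  Base: ₹426,500 − ₹26,000 = ₹400,500
  ₹400,500 × 15% = ₹60,075

Regular tax:
  ₹169,000 × 8% = ₹13,520
  ₹108,600 × 17% = ₹18,462
  → ₹31,982
  Less investment credit ₹2,000 → ₹29,982

Excess of parallel minimum levy over regular tax: ₹60,075 − ₹29,982 = ₹30,093.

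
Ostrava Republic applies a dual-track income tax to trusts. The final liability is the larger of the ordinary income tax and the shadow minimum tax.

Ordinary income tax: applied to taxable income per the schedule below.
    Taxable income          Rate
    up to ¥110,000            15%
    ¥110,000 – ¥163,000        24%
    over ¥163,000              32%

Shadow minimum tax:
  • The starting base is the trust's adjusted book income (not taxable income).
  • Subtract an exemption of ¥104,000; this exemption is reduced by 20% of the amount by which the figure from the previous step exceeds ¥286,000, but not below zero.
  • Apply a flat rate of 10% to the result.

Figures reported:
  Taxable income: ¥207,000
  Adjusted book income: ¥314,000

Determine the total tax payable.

¥43,300

Shadow minimum tax:
  Base (adjusted book income): ¥314,000
  Exemption: ¥104,000 − 20% × (¥314,000 − ¥286,000) = ¥104,000 − ¥5,600 = ¥98,400
  Base: ¥314,000 − ¥98,400 = ¥215,600
  ¥215,600 × 10% = ¥21,560

Ordinary income tax:
  ¥110,000 × 15% = ¥16,500
  ¥53,000 × 24% = ¥12,720
  ¥44,000 × 32% = ¥14,080
  → ¥43,300

¥43,300 > ¥21,560, so the ordinary income tax governs.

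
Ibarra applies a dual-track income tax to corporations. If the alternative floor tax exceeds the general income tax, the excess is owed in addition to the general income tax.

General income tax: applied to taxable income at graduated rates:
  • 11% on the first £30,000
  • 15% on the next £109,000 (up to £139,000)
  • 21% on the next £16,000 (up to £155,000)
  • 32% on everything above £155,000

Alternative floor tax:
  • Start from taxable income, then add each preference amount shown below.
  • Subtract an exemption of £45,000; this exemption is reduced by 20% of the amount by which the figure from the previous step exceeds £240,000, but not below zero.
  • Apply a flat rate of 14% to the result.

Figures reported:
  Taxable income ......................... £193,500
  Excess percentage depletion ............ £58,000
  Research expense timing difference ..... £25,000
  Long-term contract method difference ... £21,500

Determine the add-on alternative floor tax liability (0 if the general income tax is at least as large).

£1,714

General income tax:
  £30,000 × 11% = £3,300
  £109,000 × 15% = £16,350
  £16,000 × 21% = £3,360
  £38,500 × 32% = £12,320
  → £35,330

Alternative floor tax:
  Adjusted income: £193,500 + £58,000 + £25,000 + £21,500 = £298,000
  Exemption: £45,000 − 20% × (£298,000 − £240,000) = £45,000 − £11,600 = £33,400
  Base: £298,000 − £33,400 = £264,600
  £264,600 × 14% = £37,044

Excess of alternative floor tax over general income tax: £37,044 − £35,330 = £1,714.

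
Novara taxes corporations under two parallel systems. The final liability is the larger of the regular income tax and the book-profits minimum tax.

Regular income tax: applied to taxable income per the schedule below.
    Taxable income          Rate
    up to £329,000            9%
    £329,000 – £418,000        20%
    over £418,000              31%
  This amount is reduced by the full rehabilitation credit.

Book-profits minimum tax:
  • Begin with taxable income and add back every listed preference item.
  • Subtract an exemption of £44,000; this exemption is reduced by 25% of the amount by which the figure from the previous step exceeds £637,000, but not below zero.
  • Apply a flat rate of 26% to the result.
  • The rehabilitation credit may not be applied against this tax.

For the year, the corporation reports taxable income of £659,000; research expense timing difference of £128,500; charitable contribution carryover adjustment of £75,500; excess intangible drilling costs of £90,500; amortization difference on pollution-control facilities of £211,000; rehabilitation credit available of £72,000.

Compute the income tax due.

Regular income tax:
  £329,000 × 9% = £29,610
  £89,000 × 20% = £17,800
  £241,000 × 31% = £74,710
  → £122,120
  Less rehabilitation credit £72,000 → £50,120

Book-profits minimum tax:
  Adjusted income: £659,000 + £128,500 + £75,500 + £90,500 + £211,000 = £1,164,500
  Exemption: 25% × (£1,164,500 − £637,000) = £131,875 ≥ £44,000, so the exemption is fully phased out
  Base: £1,164,500 − £0 = £1,164,500
  £1,164,500 × 26% = £302,770

£302,770 > £50,120, so the book-profits minimum tax is the binding amount.

£302,770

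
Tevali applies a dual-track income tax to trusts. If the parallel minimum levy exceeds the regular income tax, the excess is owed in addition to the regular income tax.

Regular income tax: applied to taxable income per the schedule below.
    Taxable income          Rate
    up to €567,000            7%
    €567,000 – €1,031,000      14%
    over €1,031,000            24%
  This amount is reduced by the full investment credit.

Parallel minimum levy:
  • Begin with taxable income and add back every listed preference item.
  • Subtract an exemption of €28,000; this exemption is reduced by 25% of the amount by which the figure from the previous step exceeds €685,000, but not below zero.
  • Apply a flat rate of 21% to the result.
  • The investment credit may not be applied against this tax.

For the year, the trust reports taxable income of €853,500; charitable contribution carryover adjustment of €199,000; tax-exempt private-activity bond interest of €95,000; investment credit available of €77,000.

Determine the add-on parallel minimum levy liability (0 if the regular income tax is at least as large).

Parallel minimum levy:
  Adjusted income: €853,500 + €199,000 + €95,000 = €1,147,500
  Exemption: 25% × (€1,147,500 − €685,000) = €115,625 ≥ €28,000, so the exemption is fully phased out
  Base: €1,147,500 − €0 = €1,147,500
  €1,147,500 × 21% = €240,975

Regular income tax:
  €567,000 × 7% = €39,690
  €286,500 × 14% = €40,110
  → €79,800
  Less investment credit €77,000 → €2,800

Excess of parallel minimum levy over regular income tax: €240,975 − €2,800 = €238,175.

€238,175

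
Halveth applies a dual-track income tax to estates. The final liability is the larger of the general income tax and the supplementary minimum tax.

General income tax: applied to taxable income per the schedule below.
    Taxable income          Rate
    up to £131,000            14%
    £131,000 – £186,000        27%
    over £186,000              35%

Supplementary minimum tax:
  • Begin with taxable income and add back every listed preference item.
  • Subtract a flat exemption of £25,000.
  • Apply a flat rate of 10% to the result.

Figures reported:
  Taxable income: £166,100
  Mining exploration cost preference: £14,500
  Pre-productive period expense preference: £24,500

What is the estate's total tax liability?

General income tax:
  £131,000 × 14% = £18,340
  £35,100 × 27% = £9,477
  → £27,817

Supplementary minimum tax:
  Adjusted income: £166,100 + £14,500 + £24,500 = £205,100
  Less exemption £25,000 → base £180,100
  £180,100 × 10% = £18,010

£27,817 > £18,010, so the general income tax governs.

£27,817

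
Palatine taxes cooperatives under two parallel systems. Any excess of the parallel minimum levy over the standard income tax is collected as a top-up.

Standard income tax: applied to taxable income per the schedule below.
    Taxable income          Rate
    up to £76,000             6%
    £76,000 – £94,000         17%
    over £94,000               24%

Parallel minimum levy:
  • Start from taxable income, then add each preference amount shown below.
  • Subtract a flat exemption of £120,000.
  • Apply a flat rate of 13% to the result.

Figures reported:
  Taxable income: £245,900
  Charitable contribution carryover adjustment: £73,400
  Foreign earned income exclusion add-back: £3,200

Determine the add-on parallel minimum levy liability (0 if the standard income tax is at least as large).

£0

Parallel minimum levy:
  Adjusted income: £245,900 + £73,400 + £3,200 = £322,500
  Less exemption £120,000 → base £202,500
  £202,500 × 13% = £26,325

Standard income tax:
  £76,000 × 6% = £4,560
  £18,000 × 17% = £3,060
  £151,900 × 24% = £36,456
  → £44,076

£26,325 ≤ £44,076, so no add-on is due.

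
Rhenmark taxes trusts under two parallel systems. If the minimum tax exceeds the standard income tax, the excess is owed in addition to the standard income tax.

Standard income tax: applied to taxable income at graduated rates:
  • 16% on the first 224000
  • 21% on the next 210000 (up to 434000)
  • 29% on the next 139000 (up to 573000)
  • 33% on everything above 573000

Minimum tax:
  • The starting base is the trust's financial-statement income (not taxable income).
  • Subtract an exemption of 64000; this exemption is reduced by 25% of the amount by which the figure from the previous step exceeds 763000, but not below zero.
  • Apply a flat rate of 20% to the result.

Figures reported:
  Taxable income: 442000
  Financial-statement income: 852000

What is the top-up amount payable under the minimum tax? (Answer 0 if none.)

79790

Minimum tax:
  Base (financial-statement income): 852000
  Exemption: 64000 − 25% × (852000 − 763000) = 64000 − 22250 = 41750
  Base: 852000 − 41750 = 810250
  810250 × 20% = 162050

Standard income tax:
  224000 × 16% = 35840
  210000 × 21% = 44100
  8000 × 29% = 2320
  → 82260

Excess of minimum tax over standard income tax: 162050 − 82260 = 79790.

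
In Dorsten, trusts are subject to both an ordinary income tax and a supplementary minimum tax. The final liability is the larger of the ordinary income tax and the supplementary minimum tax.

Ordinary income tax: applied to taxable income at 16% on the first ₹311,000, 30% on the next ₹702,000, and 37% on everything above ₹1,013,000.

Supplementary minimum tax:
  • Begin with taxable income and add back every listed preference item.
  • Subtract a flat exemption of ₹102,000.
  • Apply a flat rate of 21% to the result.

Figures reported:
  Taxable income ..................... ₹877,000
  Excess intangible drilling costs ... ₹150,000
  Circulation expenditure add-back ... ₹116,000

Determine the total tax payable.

₹219,560

Supplementary minimum tax:
  Adjusted income: ₹877,000 + ₹150,000 + ₹116,000 = ₹1,143,000
  Less exemption ₹102,000 → base ₹1,041,000
  ₹1,041,000 × 21% = ₹218,610

Ordinary income tax:
  ₹311,000 × 16% = ₹49,760
  ₹566,000 × 30% = ₹169,800
  → ₹219,560

₹219,560 > ₹218,610, so the ordinary income tax governs.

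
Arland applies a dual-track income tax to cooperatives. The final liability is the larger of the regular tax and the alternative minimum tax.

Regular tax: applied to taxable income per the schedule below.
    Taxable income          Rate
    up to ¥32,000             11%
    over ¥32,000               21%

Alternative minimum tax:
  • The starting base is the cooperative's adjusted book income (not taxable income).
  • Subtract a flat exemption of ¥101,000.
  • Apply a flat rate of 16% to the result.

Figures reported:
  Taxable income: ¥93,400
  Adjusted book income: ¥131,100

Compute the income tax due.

Regular tax:
  ¥32,000 × 11% = ¥3,520
  ¥61,400 × 21% = ¥12,894
  → ¥16,414

Alternative minimum tax:
  Base (adjusted book income): ¥131,100
  Less exemption ¥101,000 → base ¥30,100
  ¥30,100 × 16% = ¥4,816

¥16,414 > ¥4,816, so the regular tax governs.

¥16,414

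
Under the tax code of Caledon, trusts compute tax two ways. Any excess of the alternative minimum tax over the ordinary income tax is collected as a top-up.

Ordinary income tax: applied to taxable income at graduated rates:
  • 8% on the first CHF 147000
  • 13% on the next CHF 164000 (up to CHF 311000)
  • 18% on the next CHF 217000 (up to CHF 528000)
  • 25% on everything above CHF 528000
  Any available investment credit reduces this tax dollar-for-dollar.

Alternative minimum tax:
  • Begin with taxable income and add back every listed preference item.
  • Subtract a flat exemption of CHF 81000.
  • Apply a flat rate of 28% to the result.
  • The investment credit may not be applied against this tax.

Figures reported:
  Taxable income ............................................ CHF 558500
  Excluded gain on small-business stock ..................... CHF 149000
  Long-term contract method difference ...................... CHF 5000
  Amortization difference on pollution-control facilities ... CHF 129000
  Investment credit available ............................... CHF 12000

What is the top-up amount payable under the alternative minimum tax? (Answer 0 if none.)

CHF 145175

Alternative minimum tax:
  Adjusted income: CHF 558500 + CHF 149000 + CHF 5000 + CHF 129000 = CHF 841500
  Less exemption CHF 81000 → base CHF 760500
  CHF 760500 × 28% = CHF 212940

Ordinary income tax:
  CHF 147000 × 8% = CHF 11760
  CHF 164000 × 13% = CHF 21320
  CHF 217000 × 18% = CHF 39060
  CHF 30500 × 25% = CHF 7625
  → CHF 79765
  Less investment credit CHF 12000 → CHF 67765

Excess of alternative minimum tax over ordinary income tax: CHF 212940 − CHF 67765 = CHF 145175.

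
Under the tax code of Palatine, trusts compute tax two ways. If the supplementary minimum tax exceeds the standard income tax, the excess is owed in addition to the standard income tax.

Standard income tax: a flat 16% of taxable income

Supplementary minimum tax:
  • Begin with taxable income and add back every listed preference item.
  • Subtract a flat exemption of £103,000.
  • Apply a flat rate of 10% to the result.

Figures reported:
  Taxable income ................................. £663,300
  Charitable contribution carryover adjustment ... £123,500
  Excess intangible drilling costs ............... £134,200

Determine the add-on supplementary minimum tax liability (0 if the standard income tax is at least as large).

Supplementary minimum tax:
  Adjusted income: £663,300 + £123,500 + £134,200 = £921,000
  Less exemption £103,000 → base £818,000
  £818,000 × 10% = £81,800

Standard income tax:
  £663,300 × 16% = £106,128

£81,800 ≤ £106,128, so no add-on is due.

£0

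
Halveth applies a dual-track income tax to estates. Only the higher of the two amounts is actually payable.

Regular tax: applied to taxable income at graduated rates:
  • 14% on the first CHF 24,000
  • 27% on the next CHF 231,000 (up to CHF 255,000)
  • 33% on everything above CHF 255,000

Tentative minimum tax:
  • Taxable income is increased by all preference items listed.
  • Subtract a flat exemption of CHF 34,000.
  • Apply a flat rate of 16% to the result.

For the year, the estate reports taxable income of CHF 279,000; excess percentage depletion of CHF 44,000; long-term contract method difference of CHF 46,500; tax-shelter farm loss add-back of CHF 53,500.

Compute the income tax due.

CHF 73,650

Regular tax:
  CHF 24,000 × 14% = CHF 3,360
  CHF 231,000 × 27% = CHF 62,370
  CHF 24,000 × 33% = CHF 7,920
  → CHF 73,650

Tentative minimum tax:
  Adjusted income: CHF 279,000 + CHF 44,000 + CHF 46,500 + CHF 53,500 = CHF 423,000
  Less exemption CHF 34,000 → base CHF 389,000
  CHF 389,000 × 16% = CHF 62,240

CHF 73,650 > CHF 62,240, so the regular tax governs.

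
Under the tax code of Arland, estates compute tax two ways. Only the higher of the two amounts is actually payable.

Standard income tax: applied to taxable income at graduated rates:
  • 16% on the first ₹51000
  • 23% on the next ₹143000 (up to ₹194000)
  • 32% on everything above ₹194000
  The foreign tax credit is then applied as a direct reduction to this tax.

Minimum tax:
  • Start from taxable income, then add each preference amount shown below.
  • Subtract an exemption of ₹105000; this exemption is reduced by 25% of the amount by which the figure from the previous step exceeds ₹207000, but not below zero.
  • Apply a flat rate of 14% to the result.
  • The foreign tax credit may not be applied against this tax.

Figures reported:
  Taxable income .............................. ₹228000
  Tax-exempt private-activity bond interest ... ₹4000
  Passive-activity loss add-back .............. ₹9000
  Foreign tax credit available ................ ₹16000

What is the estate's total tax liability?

₹35930

Minimum tax:
  Adjusted income: ₹228000 + ₹4000 + ₹9000 = ₹241000
  Exemption: ₹105000 − 25% × (₹241000 − ₹207000) = ₹105000 − ₹8500 = ₹96500
  Base: ₹241000 − ₹96500 = ₹144500
  ₹144500 × 14% = ₹20230

Standard income tax:
  ₹51000 × 16% = ₹8160
  ₹143000 × 23% = ₹32890
  ₹34000 × 32% = ₹10880
  → ₹51930
  Less foreign tax credit ₹16000 → ₹35930

₹35930 > ₹20230, so the standard income tax governs.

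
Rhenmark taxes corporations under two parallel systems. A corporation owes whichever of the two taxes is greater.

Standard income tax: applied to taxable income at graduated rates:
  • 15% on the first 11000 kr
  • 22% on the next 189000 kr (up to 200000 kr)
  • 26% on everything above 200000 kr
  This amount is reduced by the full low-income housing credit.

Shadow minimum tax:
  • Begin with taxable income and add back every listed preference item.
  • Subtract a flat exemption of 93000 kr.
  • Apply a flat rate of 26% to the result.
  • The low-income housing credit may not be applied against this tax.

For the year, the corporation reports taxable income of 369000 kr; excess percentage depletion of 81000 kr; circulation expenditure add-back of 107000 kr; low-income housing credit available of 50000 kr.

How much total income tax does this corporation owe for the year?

120640 kr

Shadow minimum tax:
  Adjusted income: 369000 kr + 81000 kr + 107000 kr = 557000 kr
  Less exemption 93000 kr → base 464000 kr
  464000 kr × 26% = 120640 kr

Standard income tax:
  11000 kr × 15% = 1650 kr
  189000 kr × 22% = 41580 kr
  169000 kr × 26% = 43940 kr
  → 87170 kr
  Less low-income housing credit 50000 kr → 37170 kr

120640 kr > 37170 kr, so the shadow minimum tax is the binding amount.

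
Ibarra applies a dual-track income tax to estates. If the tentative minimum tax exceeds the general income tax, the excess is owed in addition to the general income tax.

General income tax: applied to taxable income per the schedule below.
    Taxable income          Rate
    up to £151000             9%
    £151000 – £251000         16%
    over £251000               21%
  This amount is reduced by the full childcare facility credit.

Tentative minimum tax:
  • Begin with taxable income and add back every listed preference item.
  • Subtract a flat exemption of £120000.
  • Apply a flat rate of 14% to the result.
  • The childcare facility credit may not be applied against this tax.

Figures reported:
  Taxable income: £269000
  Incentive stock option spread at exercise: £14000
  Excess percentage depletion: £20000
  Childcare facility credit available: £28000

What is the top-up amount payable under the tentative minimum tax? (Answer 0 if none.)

Tentative minimum tax:
  Adjusted income: £269000 + £14000 + £20000 = £303000
  Less exemption £120000 → base £183000
  £183000 × 14% = £25620

General income tax:
  £151000 × 9% = £13590
  £100000 × 16% = £16000
  £18000 × 21% = £3780
  → £33370
  Less childcare facility credit £28000 → £5370

Excess of tentative minimum tax over general income tax: £25620 − £5370 = £20250.

£20250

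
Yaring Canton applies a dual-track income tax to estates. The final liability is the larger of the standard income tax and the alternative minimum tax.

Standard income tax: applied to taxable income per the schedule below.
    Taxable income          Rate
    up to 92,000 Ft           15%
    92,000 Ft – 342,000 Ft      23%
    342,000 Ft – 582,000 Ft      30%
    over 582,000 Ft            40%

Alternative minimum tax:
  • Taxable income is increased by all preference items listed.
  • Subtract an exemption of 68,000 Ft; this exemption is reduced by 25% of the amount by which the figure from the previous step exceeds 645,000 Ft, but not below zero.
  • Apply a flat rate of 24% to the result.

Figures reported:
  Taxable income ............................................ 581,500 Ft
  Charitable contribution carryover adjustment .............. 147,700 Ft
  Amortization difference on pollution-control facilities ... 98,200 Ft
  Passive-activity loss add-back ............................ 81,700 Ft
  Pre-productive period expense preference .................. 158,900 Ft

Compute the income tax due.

256,320 Ft

Alternative minimum tax:
  Adjusted income: 581,500 Ft + 147,700 Ft + 98,200 Ft + 81,700 Ft + 158,900 Ft = 1,068,000 Ft
  Exemption: 25% × (1,068,000 Ft − 645,000 Ft) = 105,750 Ft ≥ 68,000 Ft, so the exemption is fully phased out
  Base: 1,068,000 Ft − 0 Ft = 1,068,000 Ft
  1,068,000 Ft × 24% = 256,320 Ft

Standard income tax:
  92,000 Ft × 15% = 13,800 Ft
  250,000 Ft × 23% = 57,500 Ft
  239,500 Ft × 30% = 71,850 Ft
  → 143,150 Ft

256,320 Ft > 143,150 Ft, so the alternative minimum tax is the binding amount.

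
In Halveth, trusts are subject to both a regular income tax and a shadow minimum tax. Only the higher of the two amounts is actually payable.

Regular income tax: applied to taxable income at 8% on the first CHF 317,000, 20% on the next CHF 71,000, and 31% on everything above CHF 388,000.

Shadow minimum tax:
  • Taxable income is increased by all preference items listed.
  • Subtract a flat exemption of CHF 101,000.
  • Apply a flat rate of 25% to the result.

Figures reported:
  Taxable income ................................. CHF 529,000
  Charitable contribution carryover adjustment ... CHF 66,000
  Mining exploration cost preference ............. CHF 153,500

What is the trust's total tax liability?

Shadow minimum tax:
  Adjusted income: CHF 529,000 + CHF 66,000 + CHF 153,500 = CHF 748,500
  Less exemption CHF 101,000 → base CHF 647,500
  CHF 647,500 × 25% = CHF 161,875

Regular income tax:
  CHF 317,000 × 8% = CHF 25,360
  CHF 71,000 × 20% = CHF 14,200
  CHF 141,000 × 31% = CHF 43,710
  → CHF 83,270

CHF 161,875 > CHF 83,270, so the shadow minimum tax is the binding amount.

CHF 161,875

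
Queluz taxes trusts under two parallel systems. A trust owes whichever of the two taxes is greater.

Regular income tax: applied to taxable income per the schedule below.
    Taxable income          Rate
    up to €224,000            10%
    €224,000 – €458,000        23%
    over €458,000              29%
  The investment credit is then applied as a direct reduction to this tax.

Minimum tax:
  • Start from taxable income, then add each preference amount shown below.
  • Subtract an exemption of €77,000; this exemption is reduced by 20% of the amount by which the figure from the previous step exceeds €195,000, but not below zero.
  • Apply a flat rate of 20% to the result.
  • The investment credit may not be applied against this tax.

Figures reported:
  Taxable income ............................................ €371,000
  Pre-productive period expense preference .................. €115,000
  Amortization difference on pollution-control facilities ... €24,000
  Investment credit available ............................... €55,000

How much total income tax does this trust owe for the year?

Minimum tax:
  Adjusted income: €371,000 + €115,000 + €24,000 = €510,000
  Exemption: €77,000 − 20% × (€510,000 − €195,000) = €77,000 − €63,000 = €14,000
  Base: €510,000 − €14,000 = €496,000
  €496,000 × 20% = €99,200

Regular income tax:
  €224,000 × 10% = €22,400
  €147,000 × 23% = €33,810
  → €56,210
  Less investment credit €55,000 → €1,210

€99,200 > €1,210, so the minimum tax is the binding amount.

€99,200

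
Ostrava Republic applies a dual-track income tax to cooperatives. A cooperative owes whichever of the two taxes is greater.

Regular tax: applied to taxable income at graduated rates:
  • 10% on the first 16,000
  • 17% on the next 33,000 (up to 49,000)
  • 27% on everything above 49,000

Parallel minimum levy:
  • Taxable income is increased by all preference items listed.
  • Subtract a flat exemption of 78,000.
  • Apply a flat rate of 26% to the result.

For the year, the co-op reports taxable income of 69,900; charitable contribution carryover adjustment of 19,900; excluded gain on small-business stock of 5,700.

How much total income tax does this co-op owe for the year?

Parallel minimum levy:
  Adjusted income: 69,900 + 19,900 + 5,700 = 95,500
  Less exemption 78,000 → base 17,500
  17,500 × 26% = 4,550

Regular tax:
  16,000 × 10% = 1,600
  33,000 × 17% = 5,610
  20,900 × 27% = 5,643
  → 12,853

12,853 > 4,550, so the regular tax governs.

12,853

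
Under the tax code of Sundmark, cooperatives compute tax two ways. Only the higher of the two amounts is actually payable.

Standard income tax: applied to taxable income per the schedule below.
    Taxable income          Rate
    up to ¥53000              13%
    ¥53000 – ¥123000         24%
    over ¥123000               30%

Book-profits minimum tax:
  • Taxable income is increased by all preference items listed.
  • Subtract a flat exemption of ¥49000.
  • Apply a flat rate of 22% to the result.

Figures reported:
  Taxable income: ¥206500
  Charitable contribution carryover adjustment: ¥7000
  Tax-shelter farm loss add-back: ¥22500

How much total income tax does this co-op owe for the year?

Book-profits minimum tax:
  Adjusted income: ¥206500 + ¥7000 + ¥22500 = ¥236000
  Less exemption ¥49000 → base ¥187000
  ¥187000 × 22% = ¥41140

Standard income tax:
  ¥53000 × 13% = ¥6890
  ¥70000 × 24% = ¥16800
  ¥83500 × 30% = ¥25050
  → ¥48740

¥48740 > ¥41140, so the standard income tax governs.

¥48740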